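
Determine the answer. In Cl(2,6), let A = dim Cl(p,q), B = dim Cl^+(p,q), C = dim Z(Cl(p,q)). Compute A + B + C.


n = 2 + 6 = 8
Total dim = 2^8 = 256
Even subalgebra dim = 2^7 = 128
n is even, so center dim = 1
Sum = 256 + 128 + 1 = 385


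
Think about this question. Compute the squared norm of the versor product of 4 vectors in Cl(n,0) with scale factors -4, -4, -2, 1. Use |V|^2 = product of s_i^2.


Each vector v_i has |v_i|^2 = s_i^2
Squared scales: (-4)^2 = 16, (-4)^2 = 16, (-2)^2 = 4, 1^2 = 1
|V|^2 = 16 * 16 * 4 * 1
= 1024


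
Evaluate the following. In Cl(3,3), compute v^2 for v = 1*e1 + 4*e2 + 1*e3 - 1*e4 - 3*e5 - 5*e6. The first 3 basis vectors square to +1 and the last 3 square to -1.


v^2 = sum of c_i^2 * e_i^2
Positive signature terms (e_i^2 = +1): 1^2 + 4^2 + 1^2 = 18
Negative signature terms (e_j^2 = -1): (-1)^2 + (-3)^2 + (-5)^2 = 35
v^2 = 18 - 35 = -17


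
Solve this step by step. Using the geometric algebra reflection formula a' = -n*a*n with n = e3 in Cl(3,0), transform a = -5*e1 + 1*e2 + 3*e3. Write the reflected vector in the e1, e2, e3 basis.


Reflection formula: a' = -n*a*n, with n = e3 (unit vector, n^2 = 1).
For reflection through hyperplane perp to e3:
The component along e3 flips sign, others stay.
a = (-5, 1, 3)
a' = (-5, 1, -3)
a' = -5*e1 + 1*e2 - 3*e3


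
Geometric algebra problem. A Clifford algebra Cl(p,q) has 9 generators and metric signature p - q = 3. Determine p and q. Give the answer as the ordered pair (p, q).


We need p + q = 9 and p - q = 3.
Adding: 2p = 9 + 3 = 12, so p = 6.
Then q = 9 - 6 = 3.
(p, q) = (6, 3)


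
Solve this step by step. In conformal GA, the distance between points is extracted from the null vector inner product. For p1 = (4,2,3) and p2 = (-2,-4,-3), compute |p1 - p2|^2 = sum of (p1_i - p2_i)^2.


p1 - p2 = (6, 6, 6)
|p1 - p2|^2 = 6^2 + 6^2 + 6^2
= 36 + 36 + 36
= 108


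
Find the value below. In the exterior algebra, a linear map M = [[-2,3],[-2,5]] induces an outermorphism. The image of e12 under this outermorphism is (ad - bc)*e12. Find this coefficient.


The outermorphism of a linear map f sends e1^e2 to f(e1)^f(e2).
f(e1) = -2*e1 - 2*e2
f(e2) = 3*e1 + 5*e2
f(e1) ^ f(e2) = (-2*e1 - 2*e2) ^ (3*e1 + 5*e2)
= (-2)*5*e12 + (-2)*3*e21
= (-10 - (-6))*e12
= -4*e12
Coefficient = -4


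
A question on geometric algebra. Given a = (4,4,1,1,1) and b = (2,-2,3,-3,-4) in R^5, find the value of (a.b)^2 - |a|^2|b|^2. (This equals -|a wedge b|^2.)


a . b = 4*2 + 4*(-2) + 1*3 + 1*(-3) + 1*(-4)
= 8 + (-8) + 3 + (-3) + (-4) = -4
|a|^2 = 4^2 + 4^2 + 1^2 + 1^2 + 1^2 = 35
|b|^2 = 2^2 + (-2)^2 + 3^2 + (-3)^2 + (-4)^2 = 42
(a.b)^2 = (-4)^2 = 16
|a|^2 * |b|^2 = 35 * 42 = 1470
Result = 16 - 1470 = -1454


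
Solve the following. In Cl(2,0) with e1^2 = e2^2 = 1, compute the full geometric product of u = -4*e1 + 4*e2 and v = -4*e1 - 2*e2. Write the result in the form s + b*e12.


Expand: (-4*e1 + 4*e2)(-4*e1 - 2*e2)
= (-4)*(-4)*e1e1 + (-4)*(-2)*e1e2 + 4*(-4)*e2e1 + 4*(-2)*e2e2
Using e1^2 = e2^2 = 1, e2e1 = -e1e2:
Scalar part s = (-4)*(-4) + 4*(-2) = 16 + (-8) = 8
Bivector part b = (-4)*(-2) - 4*(-4) = 8 - (-16) = 24
uv = 8 + 24*e12


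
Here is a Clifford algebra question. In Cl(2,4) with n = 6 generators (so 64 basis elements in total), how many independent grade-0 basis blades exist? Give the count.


Number of grade-k basis blades in Cl(p,q) with n = p + q is C(n, k).
n = 2 + 4 = 6
C(6, 0) = 6! / (0! * 6!)
= 720 / (1 * 720)
= 1


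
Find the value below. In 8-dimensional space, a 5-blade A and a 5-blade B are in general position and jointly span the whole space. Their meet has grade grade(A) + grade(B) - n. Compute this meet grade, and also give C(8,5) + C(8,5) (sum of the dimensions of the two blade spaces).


Meet grade = grade(A) + grade(B) - n
= 5 + 5 - 8 = 2
C(8,5) = 56
C(8,5) = 56
dim_A + dim_B = 56 + 56 = 112


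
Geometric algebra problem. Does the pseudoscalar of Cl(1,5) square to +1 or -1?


The pseudoscalar I = e1...e_n (product of all n generators) of Cl(p,q) satisfies I^2 = (-1)^(q + n(n-1)/2).
p = 1, q = 5, n = p + q = 6
n(n-1)/2 = 6 * 5 / 2 = 15
Exponent = q + n(n-1)/2 = 5 + 15 = 20
I^2 = (-1)^20 = +1


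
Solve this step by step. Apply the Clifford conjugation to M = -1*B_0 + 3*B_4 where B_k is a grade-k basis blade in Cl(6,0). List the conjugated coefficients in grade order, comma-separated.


Clifford conjugate sign for grade k: (-1)^(k(k+1)/2)
Grade 0: (-1)^(0*1/2) = (-1)^0 = 1, coeff -1 -> -1
Grade 4: (-1)^(4*5/2) = (-1)^10 = 1, coeff 3 -> 3
Conjugated coefficients: -1, 3


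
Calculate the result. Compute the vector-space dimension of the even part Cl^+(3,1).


Even subalgebra dimension = 2^(n-1)
n = 3 + 1 = 4
2^(4 - 1) = 2^3 = 8
Verification: sum of C(4,k) for even k = 1 + 6 + 1 = 8
Result = 8


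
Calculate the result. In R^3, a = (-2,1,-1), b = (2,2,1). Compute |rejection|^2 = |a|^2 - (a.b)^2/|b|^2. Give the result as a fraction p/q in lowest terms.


|a|^2 = (-2)^2 + 1^2 + (-1)^2 = 6
|b|^2 = 2^2 + 2^2 + 1^2 = 9
a . b = (-2)*2 + 1*2 + (-1)*1 = -3
(a.b)^2 = (-3)^2 = 9
|rej|^2 = 6 - 9/9
= (54 - 9)/9
= 45/9
In lowest terms: 5/1


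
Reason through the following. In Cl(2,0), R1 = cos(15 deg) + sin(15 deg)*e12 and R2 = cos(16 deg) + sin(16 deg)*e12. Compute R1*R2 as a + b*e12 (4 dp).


Same-plane rotors commute and their half-angles add:
R1*R2 = cos(a1 + a2) + sin(a1 + a2)*e12.
a1 + a2 = 15 + 16 = 31 deg
cos(31 deg) = 0.8572
sin(31 deg) = 0.5150
R1*R2 = 0.8572 + 0.5150*e12


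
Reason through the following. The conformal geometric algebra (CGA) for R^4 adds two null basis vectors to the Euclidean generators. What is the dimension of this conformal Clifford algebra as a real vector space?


The conformal model of R^4 uses Cl(5,1): the 4 Euclidean generators plus two extra orthogonal generators e+ (e+^2 = +1) and e- (e-^2 = -1), from which the null vectors e0, einf are built.
Number of generators m = 4 + 2 = 6.
dim Cl(p,q) = 2^m = 2^6 = 64


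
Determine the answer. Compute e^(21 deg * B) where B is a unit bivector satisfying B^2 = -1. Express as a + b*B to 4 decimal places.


For a unit bivector B with B^2 = -1, the exponential series gives
e^(theta*B) = cos(theta) + sin(theta)*B (the GA analogue of Euler's formula).
theta = 21 degrees = 0.366519 rad
cos(21 deg) = 0.9336
sin(21 deg) = 0.3584
exp(theta*B) = 0.9336 + 0.3584*B


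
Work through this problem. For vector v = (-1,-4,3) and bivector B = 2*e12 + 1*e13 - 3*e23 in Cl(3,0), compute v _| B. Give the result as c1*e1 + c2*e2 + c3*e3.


Left contraction v _| B = <vB>_1 (grade-1 part of the geometric product vB).
Using e1_|e12 = e2, e2_|e12 = -e1, e1_|e13 = e3, e3_|e13 = -e1, e2_|e23 = e3, e3_|e23 = -e2:
e1 coeff: -v2*b12 - v3*b13 = -(-4)*(2) - (3)*(1) = 5
e2 coeff: v1*b12 - v3*b23 = (-1)*(2) - (3)*(-3) = 7
e3 coeff: v1*b13 + v2*b23 = (-1)*(1) + (-4)*(-3) = 11
v _| B = 5*e1 + 7*e2 + 11*e3


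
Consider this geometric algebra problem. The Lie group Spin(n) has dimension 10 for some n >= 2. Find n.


dim Spin(n) = dim so(n) = n(n-1)/2.
Solve n(n-1)/2 = 10, i.e. n^2 - n - 20 = 0.
Discriminant = 1 + 8*10 = 81
n = (1 + sqrt(81))/2 = (1 + 9)/2 = 5


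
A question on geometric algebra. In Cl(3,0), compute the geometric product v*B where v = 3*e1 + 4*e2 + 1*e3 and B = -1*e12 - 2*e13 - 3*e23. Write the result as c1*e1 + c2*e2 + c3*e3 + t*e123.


vB has grade-1 (vector) and grade-3 (trivector) parts: vB = (v _| B) + (v ^ B).
Vector part <vB>_1:
  e1: -v2*b12 - v3*b13 = -(4)*(-1) - (1)*(-2) = 6
  e2: v1*b12 - v3*b23 = (3)*(-1) - (1)*(-3) = 0
  e3: v1*b13 + v2*b23 = (3)*(-2) + (4)*(-3) = -18
Trivector part <vB>_3:
  e123: v1*b23 - v2*b13 + v3*b12 = (3)*(-3) - (4)*(-2) + (1)*(-1) = -2
vB = 6*e1 + 0*e2 - 18*e3 - 2*e123


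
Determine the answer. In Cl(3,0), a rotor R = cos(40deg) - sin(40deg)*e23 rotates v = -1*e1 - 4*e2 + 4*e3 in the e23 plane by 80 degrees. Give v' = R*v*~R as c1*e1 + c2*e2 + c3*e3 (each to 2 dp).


Rotor R = cos(40deg) - sin(40deg)*e23
Rotation angle theta = 2 * 40 = 80 degrees in the e23 plane (e2 -> e3).
The component perpendicular to the plane (e1) is invariant: v'_1 = v1 = -1.00
cos(80deg) = 0.1736, sin(80deg) = 0.9848
v'_2 = v2*cos(theta) - v3*sin(theta) = -4*0.1736 - 4*0.9848 = -4.63
v'_3 = v2*sin(theta) + v3*cos(theta) = -4*0.9848 + 4*0.1736 = -3.24
v' = -1.00*e1 - 4.63*e2 - 3.24*e3


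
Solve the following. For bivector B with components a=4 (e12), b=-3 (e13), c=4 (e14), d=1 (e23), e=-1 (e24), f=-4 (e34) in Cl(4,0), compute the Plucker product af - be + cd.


Plucker relation: af - be + cd
a*f = 4*(-4) = -16
b*e = (-3)*(-1) = 3
c*d = 4*1 = 4
af - be + cd = -16 - 3 + 4
= -15


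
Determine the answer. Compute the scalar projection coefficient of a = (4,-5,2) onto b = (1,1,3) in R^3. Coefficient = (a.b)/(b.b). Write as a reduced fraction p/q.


Projection coefficient = (a . b) / (b . b)
a . b = 4*1 + (-5)*1 + 2*3
= 4 + (-5) + 6 = 5
b . b = 1^2 + 1^2 + 3^2
= 1 + 1 + 9 = 11
Coefficient = 5/11
In lowest terms: 5/11


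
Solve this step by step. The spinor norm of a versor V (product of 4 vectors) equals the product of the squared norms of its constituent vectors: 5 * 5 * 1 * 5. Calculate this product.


Spinor norm N(V) = |v1|^2 * |v2|^2 * ... * |v4|^2
= 5 * 5 * 1 * 5
Running product: 5, 25, 25, 125
N(V) = 125


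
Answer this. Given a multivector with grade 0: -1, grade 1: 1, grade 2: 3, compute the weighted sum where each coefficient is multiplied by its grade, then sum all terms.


Grade-weighted sum = sum of grade_k * coefficient_k
0*(-1) = 0
1*1 = 1
2*3 = 6
Total = 0 + 1 + 6 = 7


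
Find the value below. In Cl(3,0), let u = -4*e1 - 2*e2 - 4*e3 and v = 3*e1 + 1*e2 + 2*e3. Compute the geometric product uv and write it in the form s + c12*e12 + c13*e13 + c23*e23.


In Cl(3,0): e_i^2 = 1, e_ie_j = -e_je_i for i != j.
Scalar part = u . v = (-4)*3 + (-2)*1 + (-4)*2
= -12 + (-2) + (-8) = -22
e12 coeff = (-4)*1 - (-2)*3 = -4 - (-6) = 2
e13 coeff = (-4)*2 - (-4)*3 = -8 - (-12) = 4
e23 coeff = (-2)*2 - (-4)*1 = -4 - (-4) = 0
uv = -22 + 2*e12 + 4*e13 + 0*e23


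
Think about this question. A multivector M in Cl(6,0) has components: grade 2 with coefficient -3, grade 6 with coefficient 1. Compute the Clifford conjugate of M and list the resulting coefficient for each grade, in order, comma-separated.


Clifford conjugate sign for grade k: (-1)^(k(k+1)/2)
Grade 2: (-1)^(2*3/2) = (-1)^3 = -1, coeff -3 -> 3
Grade 6: (-1)^(6*7/2) = (-1)^21 = -1, coeff 1 -> -1
Conjugated coefficients: 3, -1


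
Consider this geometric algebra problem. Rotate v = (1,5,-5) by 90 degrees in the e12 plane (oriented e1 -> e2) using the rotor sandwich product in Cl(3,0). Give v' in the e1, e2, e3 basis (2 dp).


Rotor R = cos(45deg) - sin(45deg)*e12
Rotation angle theta = 2 * 45 = 90 degrees in the e12 plane (e1 -> e2).
The component perpendicular to the plane (e3) is invariant: v'_3 = v3 = -5.00
cos(90deg) = 0.0000, sin(90deg) = 1.0000
v'_1 = v1*cos(theta) - v2*sin(theta) = 1*0.0000 - 5*1.0000 = -5.00
v'_2 = v1*sin(theta) + v2*cos(theta) = 1*1.0000 + 5*0.0000 = 1.00
v' = -5.00*e1 + 1.00*e2 - 5.00*e3


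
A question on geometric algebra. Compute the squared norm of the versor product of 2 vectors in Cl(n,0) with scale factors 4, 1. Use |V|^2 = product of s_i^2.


Each vector v_i has |v_i|^2 = s_i^2
Squared scales: 4^2 = 16, 1^2 = 1
|V|^2 = 16 * 1
= 16


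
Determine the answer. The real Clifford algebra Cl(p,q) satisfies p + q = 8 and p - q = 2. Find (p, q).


We need p + q = 8 and p - q = 2.
Adding: 2p = 8 + 2 = 10, so p = 5.
Then q = 8 - 5 = 3.
(p, q) = (5, 3)


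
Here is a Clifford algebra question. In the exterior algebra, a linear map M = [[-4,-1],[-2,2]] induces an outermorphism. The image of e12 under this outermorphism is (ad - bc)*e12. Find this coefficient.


The outermorphism of a linear map f sends e1^e2 to f(e1)^f(e2).
f(e1) = -4*e1 - 2*e2
f(e2) = -1*e1 + 2*e2
f(e1) ^ f(e2) = (-4*e1 - 2*e2) ^ (-1*e1 + 2*e2)
= (-4)*2*e12 + (-2)*(-1)*e21
= (-8 - 2)*e12
= -10*e12
Coefficient = -10


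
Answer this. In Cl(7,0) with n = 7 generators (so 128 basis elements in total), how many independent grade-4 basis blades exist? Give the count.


Number of grade-k basis blades in Cl(p,q) with n = p + q is C(n, k).
n = 7 + 0 = 7
C(7, 4) = 7! / (4! * 3!)
= 5040 / (24 * 6)
= 35


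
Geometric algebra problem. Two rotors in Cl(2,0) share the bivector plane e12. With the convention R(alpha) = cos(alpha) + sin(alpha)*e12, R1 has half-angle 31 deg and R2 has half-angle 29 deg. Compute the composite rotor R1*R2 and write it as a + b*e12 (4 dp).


Same-plane rotors commute and their half-angles add:
R1*R2 = cos(a1 + a2) + sin(a1 + a2)*e12.
a1 + a2 = 31 + 29 = 60 deg
cos(60 deg) = 0.5000
sin(60 deg) = 0.8660
R1*R2 = 0.5000 + 0.8660*e12


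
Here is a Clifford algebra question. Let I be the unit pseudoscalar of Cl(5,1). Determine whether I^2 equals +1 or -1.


The pseudoscalar I = e1...e_n (product of all n generators) of Cl(p,q) satisfies I^2 = (-1)^(q + n(n-1)/2).
p = 5, q = 1, n = p + q = 6
n(n-1)/2 = 6 * 5 / 2 = 15
Exponent = q + n(n-1)/2 = 1 + 15 = 16
I^2 = (-1)^16 = +1


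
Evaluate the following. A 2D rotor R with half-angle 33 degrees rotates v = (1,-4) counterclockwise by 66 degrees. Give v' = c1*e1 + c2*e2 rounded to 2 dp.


Rotor R = cos(33deg) - sin(33deg)*e12
Rotation angle theta = 2 * 33 = 66 degrees
v' = R*v*~R rotates v by theta.
cos(66deg) = 0.4067, sin(66deg) = 0.9135
v'_1 = 1*cos(66deg) - (-4)*sin(66deg)
= 1*0.4067 - (-4)*0.9135
= 4.06
v'_2 = 1*sin(66deg) + (-4)*cos(66deg)
= 1*0.9135 + (-4)*0.4067
= -0.71
v' = 4.06*e1 - 0.71*e2


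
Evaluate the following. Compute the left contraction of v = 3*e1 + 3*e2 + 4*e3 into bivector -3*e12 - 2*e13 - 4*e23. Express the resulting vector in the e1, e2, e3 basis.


Left contraction v _| B = <vB>_1 (grade-1 part of the geometric product vB).
Using e1_|e12 = e2, e2_|e12 = -e1, e1_|e13 = e3, e3_|e13 = -e1, e2_|e23 = e3, e3_|e23 = -e2:
e1 coeff: -v2*b12 - v3*b13 = -(3)*(-3) - (4)*(-2) = 17
e2 coeff: v1*b12 - v3*b23 = (3)*(-3) - (4)*(-4) = 7
e3 coeff: v1*b13 + v2*b23 = (3)*(-2) + (3)*(-4) = -18
v _| B = 17*e1 + 7*e2 - 18*e3


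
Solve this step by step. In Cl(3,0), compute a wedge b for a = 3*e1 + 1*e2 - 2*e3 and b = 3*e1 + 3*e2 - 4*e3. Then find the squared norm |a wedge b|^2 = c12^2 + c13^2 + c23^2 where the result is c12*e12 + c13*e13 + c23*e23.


a wedge b = (a1*b2 - a2*b1)*e12 + (a1*b3 - a3*b1)*e13 + (a2*b3 - a3*b2)*e23
e12 coeff: 3*3 - 1*3 = 9 - 3 = 6
e13 coeff: 3*(-4) - (-2)*3 = -12 - (-6) = -6
e23 coeff: 1*(-4) - (-2)*3 = -4 - (-6) = 2
|a wedge b|^2 = 6^2 + (-6)^2 + 2^2
= 36 + 36 + 4
= 76


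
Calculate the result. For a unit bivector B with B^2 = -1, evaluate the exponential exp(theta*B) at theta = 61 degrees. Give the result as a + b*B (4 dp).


For a unit bivector B with B^2 = -1, the exponential series gives
e^(theta*B) = cos(theta) + sin(theta)*B (the GA analogue of Euler's formula).
theta = 61 degrees = 1.064651 rad
cos(61 deg) = 0.4848
sin(61 deg) = 0.8746
exp(theta*B) = 0.4848 + 0.8746*B


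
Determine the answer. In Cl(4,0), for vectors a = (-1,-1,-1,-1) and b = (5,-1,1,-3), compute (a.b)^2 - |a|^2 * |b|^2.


a . b = (-1)*5 + (-1)*(-1) + (-1)*1 + (-1)*(-3)
= -5 + 1 + (-1) + 3 = -2
|a|^2 = (-1)^2 + (-1)^2 + (-1)^2 + (-1)^2 = 4
|b|^2 = 5^2 + (-1)^2 + 1^2 + (-3)^2 = 36
(a.b)^2 = (-2)^2 = 4
|a|^2 * |b|^2 = 4 * 36 = 144
Result = 4 - 144 = -140


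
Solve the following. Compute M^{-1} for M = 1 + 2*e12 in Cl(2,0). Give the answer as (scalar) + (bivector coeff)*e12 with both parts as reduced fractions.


M = 1 + 2*e12, where e12^2 = -1.
Since M commutes with its reverse ~M = a - b*e12, M * ~M = a^2 - b^2*e12^2 = a^2 + b^2.
So M^{-1} = ~M / (a^2 + b^2) = (a - b*e12)/(a^2 + b^2).
a^2 + b^2 = 1 + 4 = 5
Scalar part = 1/5 = 1/5
Bivector coeff = -2/5 = -2/5
M^{-1} = 1/5 - 2/5*e12


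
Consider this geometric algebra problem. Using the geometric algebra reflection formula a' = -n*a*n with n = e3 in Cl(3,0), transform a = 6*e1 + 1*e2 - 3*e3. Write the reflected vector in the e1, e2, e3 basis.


Reflection formula: a' = -n*a*n, with n = e3 (unit vector, n^2 = 1).
For reflection through hyperplane perp to e3:
The component along e3 flips sign, others stay.
a = (6, 1, -3)
a' = (6, 1, 3)
a' = 6*e1 + 1*e2 + 3*e3


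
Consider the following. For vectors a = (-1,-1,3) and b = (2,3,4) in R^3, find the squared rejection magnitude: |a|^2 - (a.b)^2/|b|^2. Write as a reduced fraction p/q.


|a|^2 = (-1)^2 + (-1)^2 + 3^2 = 11
|b|^2 = 2^2 + 3^2 + 4^2 = 29
a . b = (-1)*2 + (-1)*3 + 3*4 = 7
(a.b)^2 = 7^2 = 49
|rej|^2 = 11 - 49/29
= (319 - 49)/29
= 270/29
In lowest terms: 270/29


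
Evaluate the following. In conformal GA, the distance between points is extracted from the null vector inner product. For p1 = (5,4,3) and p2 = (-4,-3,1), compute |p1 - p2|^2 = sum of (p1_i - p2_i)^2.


p1 - p2 = (9, 7, 2)
|p1 - p2|^2 = 9^2 + 7^2 + 2^2
= 81 + 49 + 4
= 134


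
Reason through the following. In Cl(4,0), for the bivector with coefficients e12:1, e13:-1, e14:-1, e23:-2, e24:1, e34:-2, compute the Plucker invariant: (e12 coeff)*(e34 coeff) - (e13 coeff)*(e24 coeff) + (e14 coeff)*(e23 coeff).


Plucker relation: af - be + cd
a*f = 1*(-2) = -2
b*e = (-1)*1 = -1
c*d = (-1)*(-2) = 2
af - be + cd = -2 - (-1) + 2
= 1


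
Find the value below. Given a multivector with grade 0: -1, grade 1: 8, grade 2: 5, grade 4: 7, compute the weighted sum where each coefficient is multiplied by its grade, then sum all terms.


Grade-weighted sum = sum of grade_k * coefficient_k
0*(-1) = 0
1*8 = 8
2*5 = 10
4*7 = 28
Total = 0 + 8 + 10 + 28 = 46


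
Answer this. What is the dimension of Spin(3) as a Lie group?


Spin(n) double-covers SO(n); both have Lie algebra so(n) of dimension n(n-1)/2.
n = 3
n(n-1) = 3 * 2 = 6
dim Spin(3) = 6/2 = 3


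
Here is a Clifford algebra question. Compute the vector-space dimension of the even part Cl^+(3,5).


Even subalgebra dimension = 2^(n-1)
n = 3 + 5 = 8
2^(8 - 1) = 2^7 = 128
Verification: sum of C(8,k) for even k = 1 + 28 + 70 + 28 + 1 = 128
Result = 128


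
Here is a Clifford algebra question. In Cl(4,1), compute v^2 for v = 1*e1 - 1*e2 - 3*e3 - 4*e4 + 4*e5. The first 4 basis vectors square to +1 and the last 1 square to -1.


v^2 = sum of c_i^2 * e_i^2
Positive signature terms (e_i^2 = +1): 1^2 + (-1)^2 + (-3)^2 + (-4)^2 = 27
Negative signature terms (e_j^2 = -1): 4^2 = 16
v^2 = 27 - 16 = 11


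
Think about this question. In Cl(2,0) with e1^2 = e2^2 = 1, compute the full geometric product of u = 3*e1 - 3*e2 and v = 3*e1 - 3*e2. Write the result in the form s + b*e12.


Expand: (3*e1 - 3*e2)(3*e1 - 3*e2)
= 3*3*e1e1 + 3*(-3)*e1e2 + (-3)*3*e2e1 + (-3)*(-3)*e2e2
Using e1^2 = e2^2 = 1, e2e1 = -e1e2:
Scalar part s = 3*3 + (-3)*(-3) = 9 + 9 = 18
Bivector part b = 3*(-3) - (-3)*3 = -9 - (-9) = 0
uv = 18 + 0*e12


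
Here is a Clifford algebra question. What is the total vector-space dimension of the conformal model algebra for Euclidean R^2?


The conformal model of R^2 uses Cl(3,1): the 2 Euclidean generators plus two extra orthogonal generators e+ (e+^2 = +1) and e- (e-^2 = -1), from which the null vectors e0, einf are built.
Number of generators m = 2 + 2 = 4.
dim Cl(p,q) = 2^m = 2^4 = 16


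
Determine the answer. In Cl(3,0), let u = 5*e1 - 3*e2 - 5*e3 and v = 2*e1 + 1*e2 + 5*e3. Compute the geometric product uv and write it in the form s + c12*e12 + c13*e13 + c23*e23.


In Cl(3,0): e_i^2 = 1, e_ie_j = -e_je_i for i != j.
Scalar part = u . v = 5*2 + (-3)*1 + (-5)*5
= 10 + (-3) + (-25) = -18
e12 coeff = 5*1 - (-3)*2 = 5 - (-6) = 11
e13 coeff = 5*5 - (-5)*2 = 25 - (-10) = 35
e23 coeff = (-3)*5 - (-5)*1 = -15 - (-5) = -10
uv = -18 + 11*e12 + 35*e13 - 10*e23


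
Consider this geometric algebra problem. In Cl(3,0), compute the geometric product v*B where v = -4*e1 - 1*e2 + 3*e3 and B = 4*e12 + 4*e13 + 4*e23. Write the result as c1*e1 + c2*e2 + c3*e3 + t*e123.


vB has grade-1 (vector) and grade-3 (trivector) parts: vB = (v _| B) + (v ^ B).
Vector part <vB>_1:
  e1: -v2*b12 - v3*b13 = -(-1)*(4) - (3)*(4) = -8
  e2: v1*b12 - v3*b23 = (-4)*(4) - (3)*(4) = -28
  e3: v1*b13 + v2*b23 = (-4)*(4) + (-1)*(4) = -20
Trivector part <vB>_3:
  e123: v1*b23 - v2*b13 + v3*b12 = (-4)*(4) - (-1)*(4) + (3)*(4) = 0
vB = -8*e1 - 28*e2 - 20*e3 + 0*e123


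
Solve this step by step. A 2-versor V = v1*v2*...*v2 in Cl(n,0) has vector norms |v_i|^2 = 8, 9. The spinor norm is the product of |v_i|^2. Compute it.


Spinor norm N(V) = |v1|^2 * |v2|^2 * ... * |v2|^2
= 8 * 9
Running product: 8, 72
N(V) = 72


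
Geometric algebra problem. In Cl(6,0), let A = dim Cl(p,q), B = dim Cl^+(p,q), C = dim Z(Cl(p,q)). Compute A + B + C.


n = 6 + 0 = 6
Total dim = 2^6 = 64
Even subalgebra dim = 2^5 = 32
n is even, so center dim = 1
Sum = 64 + 32 + 1 = 97


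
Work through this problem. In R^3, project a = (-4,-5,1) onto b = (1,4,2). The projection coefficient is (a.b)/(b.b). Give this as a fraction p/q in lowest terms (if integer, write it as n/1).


Projection coefficient = (a . b) / (b . b)
a . b = (-4)*1 + (-5)*4 + 1*2
= -4 + (-20) + 2 = -22
b . b = 1^2 + 4^2 + 2^2
= 1 + 16 + 4 = 21
Coefficient = -22/21
In lowest terms: -22/21


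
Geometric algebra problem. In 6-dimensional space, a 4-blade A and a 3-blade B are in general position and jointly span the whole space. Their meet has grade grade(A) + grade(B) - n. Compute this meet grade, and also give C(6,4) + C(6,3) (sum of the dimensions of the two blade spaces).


Meet grade = grade(A) + grade(B) - n
= 4 + 3 - 6 = 1
C(6,4) = 15
C(6,3) = 20
dim_A + dim_B = 15 + 20 = 35


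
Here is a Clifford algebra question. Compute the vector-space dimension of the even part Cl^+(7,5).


Even subalgebra dimension = 2^(n-1)
n = 7 + 5 = 12
2^(12 - 1) = 2^11 = 2048
Verification: sum of C(12,k) for even k = 1 + 66 + 495 + 924 + 495 + 66 + 1 = 2048
Result = 2048


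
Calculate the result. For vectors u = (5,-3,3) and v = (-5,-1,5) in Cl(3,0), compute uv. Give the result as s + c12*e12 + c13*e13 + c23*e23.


In Cl(3,0): e_i^2 = 1, e_ie_j = -e_je_i for i != j.
Scalar part = u . v = 5*(-5) + (-3)*(-1) + 3*5
= -25 + 3 + 15 = -7
e12 coeff = 5*(-1) - (-3)*(-5) = -5 - 15 = -20
e13 coeff = 5*5 - 3*(-5) = 25 - (-15) = 40
e23 coeff = (-3)*5 - 3*(-1) = -15 - (-3) = -12
uv = -7 - 20*e12 + 40*e13 - 12*e23


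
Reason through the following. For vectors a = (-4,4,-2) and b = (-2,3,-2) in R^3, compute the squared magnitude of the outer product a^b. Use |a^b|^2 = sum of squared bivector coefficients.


a wedge b = (a1*b2 - a2*b1)*e12 + (a1*b3 - a3*b1)*e13 + (a2*b3 - a3*b2)*e23
e12 coeff: (-4)*3 - 4*(-2) = -12 - (-8) = -4
e13 coeff: (-4)*(-2) - (-2)*(-2) = 8 - 4 = 4
e23 coeff: 4*(-2) - (-2)*3 = -8 - (-6) = -2
|a wedge b|^2 = (-4)^2 + 4^2 + (-2)^2
= 16 + 16 + 4
= 36


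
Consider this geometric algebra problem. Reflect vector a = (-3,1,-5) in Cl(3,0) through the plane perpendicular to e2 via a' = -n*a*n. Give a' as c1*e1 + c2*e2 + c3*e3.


Reflection formula: a' = -n*a*n, with n = e2 (unit vector, n^2 = 1).
For reflection through hyperplane perp to e2:
The component along e2 flips sign, others stay.
a = (-3, 1, -5)
a' = (-3, -1, -5)
a' = -3*e1 - 1*e2 - 5*e3


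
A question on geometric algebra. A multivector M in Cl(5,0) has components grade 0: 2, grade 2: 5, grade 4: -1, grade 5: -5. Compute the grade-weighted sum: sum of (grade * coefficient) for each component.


Grade-weighted sum = sum of grade_k * coefficient_k
0*2 = 0
2*5 = 10
4*(-1) = -4
5*(-5) = -25
Total = 0 + 10 + (-4) + (-25) = -19


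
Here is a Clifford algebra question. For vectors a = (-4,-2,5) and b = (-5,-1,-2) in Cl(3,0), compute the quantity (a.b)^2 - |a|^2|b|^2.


a . b = (-4)*(-5) + (-2)*(-1) + 5*(-2)
= 20 + 2 + (-10) = 12
|a|^2 = (-4)^2 + (-2)^2 + 5^2 = 45
|b|^2 = (-5)^2 + (-1)^2 + (-2)^2 = 30
(a.b)^2 = 12^2 = 144
|a|^2 * |b|^2 = 45 * 30 = 1350
Result = 144 - 1350 = -1206


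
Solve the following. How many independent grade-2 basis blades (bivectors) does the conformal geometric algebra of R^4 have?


The conformal model of R^4 uses Cl(5,1) with m = 4 + 2 = 6 generators.
Number of grade-2 blades = C(m, 2) = C(6, 2)
= 6*5/2 = 15


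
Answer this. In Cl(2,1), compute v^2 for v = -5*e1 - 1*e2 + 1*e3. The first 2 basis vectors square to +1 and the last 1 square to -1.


v^2 = sum of c_i^2 * e_i^2
Positive signature terms (e_i^2 = +1): (-5)^2 + (-1)^2 = 26
Negative signature terms (e_j^2 = -1): 1^2 = 1
v^2 = 26 - 1 = 25


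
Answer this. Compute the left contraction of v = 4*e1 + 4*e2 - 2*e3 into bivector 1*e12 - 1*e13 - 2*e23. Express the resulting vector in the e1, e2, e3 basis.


Left contraction v _| B = <vB>_1 (grade-1 part of the geometric product vB).
Using e1_|e12 = e2, e2_|e12 = -e1, e1_|e13 = e3, e3_|e13 = -e1, e2_|e23 = e3, e3_|e23 = -e2:
e1 coeff: -v2*b12 - v3*b13 = -(4)*(1) - (-2)*(-1) = -6
e2 coeff: v1*b12 - v3*b23 = (4)*(1) - (-2)*(-2) = 0
e3 coeff: v1*b13 + v2*b23 = (4)*(-1) + (4)*(-2) = -12
v _| B = -6*e1 + 0*e2 - 12*e3


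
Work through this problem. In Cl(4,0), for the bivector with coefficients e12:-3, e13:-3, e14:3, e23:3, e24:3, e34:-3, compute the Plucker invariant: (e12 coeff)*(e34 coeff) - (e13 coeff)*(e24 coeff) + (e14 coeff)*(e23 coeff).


Plucker relation: af - be + cd
a*f = (-3)*(-3) = 9
b*e = (-3)*3 = -9
c*d = 3*3 = 9
af - be + cd = 9 - (-9) + 9
= 27


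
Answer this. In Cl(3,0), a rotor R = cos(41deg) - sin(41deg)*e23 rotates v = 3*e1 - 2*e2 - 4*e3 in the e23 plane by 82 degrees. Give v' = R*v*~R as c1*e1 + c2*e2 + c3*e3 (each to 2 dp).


Rotor R = cos(41deg) - sin(41deg)*e23
Rotation angle theta = 2 * 41 = 82 degrees in the e23 plane (e2 -> e3).
The component perpendicular to the plane (e1) is invariant: v'_1 = v1 = 3.00
cos(82deg) = 0.1392, sin(82deg) = 0.9903
v'_2 = v2*cos(theta) - v3*sin(theta) = -2*0.1392 - (-4)*0.9903 = 3.68
v'_3 = v2*sin(theta) + v3*cos(theta) = -2*0.9903 + (-4)*0.1392 = -2.54
v' = 3.00*e1 + 3.68*e2 - 2.54*e3


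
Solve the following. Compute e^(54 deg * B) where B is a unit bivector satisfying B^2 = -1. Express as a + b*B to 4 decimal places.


For a unit bivector B with B^2 = -1, the exponential series gives
e^(theta*B) = cos(theta) + sin(theta)*B (the GA analogue of Euler's formula).
theta = 54 degrees = 0.942478 rad
cos(54 deg) = 0.5878
sin(54 deg) = 0.8090
exp(theta*B) = 0.5878 + 0.8090*B


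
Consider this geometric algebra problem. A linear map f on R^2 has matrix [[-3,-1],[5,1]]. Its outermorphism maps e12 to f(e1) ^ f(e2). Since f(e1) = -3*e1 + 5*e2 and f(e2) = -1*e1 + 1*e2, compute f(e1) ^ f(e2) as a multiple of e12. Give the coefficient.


The outermorphism of a linear map f sends e1^e2 to f(e1)^f(e2).
f(e1) = -3*e1 + 5*e2
f(e2) = -1*e1 + 1*e2
f(e1) ^ f(e2) = (-3*e1 + 5*e2) ^ (-1*e1 + 1*e2)
= (-3)*1*e12 + 5*(-1)*e21
= (-3 - (-5))*e12
= 2*e12
Coefficient = 2


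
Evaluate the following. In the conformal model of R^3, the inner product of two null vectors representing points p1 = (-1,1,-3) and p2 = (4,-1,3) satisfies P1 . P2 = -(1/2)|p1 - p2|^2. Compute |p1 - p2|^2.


p1 - p2 = (-5, 2, -6)
|p1 - p2|^2 = (-5)^2 + 2^2 + (-6)^2
= 25 + 4 + 36
= 65


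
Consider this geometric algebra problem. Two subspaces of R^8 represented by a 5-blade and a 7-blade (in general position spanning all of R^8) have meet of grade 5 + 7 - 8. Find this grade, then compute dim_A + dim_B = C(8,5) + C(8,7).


Meet grade = grade(A) + grade(B) - n
= 5 + 7 - 8 = 4
C(8,5) = 56
C(8,7) = 8
dim_A + dim_B = 56 + 8 = 64


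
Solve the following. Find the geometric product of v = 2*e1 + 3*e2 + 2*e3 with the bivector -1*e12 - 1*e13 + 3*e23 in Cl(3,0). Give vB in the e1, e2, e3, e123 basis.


vB has grade-1 (vector) and grade-3 (trivector) parts: vB = (v _| B) + (v ^ B).
Vector part <vB>_1:
  e1: -v2*b12 - v3*b13 = -(3)*(-1) - (2)*(-1) = 5
  e2: v1*b12 - v3*b23 = (2)*(-1) - (2)*(3) = -8
  e3: v1*b13 + v2*b23 = (2)*(-1) + (3)*(3) = 7
Trivector part <vB>_3:
  e123: v1*b23 - v2*b13 + v3*b12 = (2)*(3) - (3)*(-1) + (2)*(-1) = 7
vB = 5*e1 - 8*e2 + 7*e3 + 7*e123


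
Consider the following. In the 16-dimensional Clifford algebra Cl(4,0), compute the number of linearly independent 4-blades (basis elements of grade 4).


Number of grade-k basis blades in Cl(p,q) with n = p + q is C(n, k).
n = 4 + 0 = 4
C(4, 4) = 4! / (4! * 0!)
= 24 / (24 * 1)
= 1


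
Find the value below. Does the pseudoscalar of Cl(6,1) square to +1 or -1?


The pseudoscalar I = e1...e_n (product of all n generators) of Cl(p,q) satisfies I^2 = (-1)^(q + n(n-1)/2).
p = 6, q = 1, n = p + q = 7
n(n-1)/2 = 7 * 6 / 2 = 21
Exponent = q + n(n-1)/2 = 1 + 21 = 22
I^2 = (-1)^22 = +1


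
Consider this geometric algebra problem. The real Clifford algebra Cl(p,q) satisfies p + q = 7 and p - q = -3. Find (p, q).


We need p + q = 7 and p - q = -3.
Adding: 2p = 7 + (-3) = 4, so p = 2.
Then q = 7 - 2 = 5.
(p, q) = (2, 5)


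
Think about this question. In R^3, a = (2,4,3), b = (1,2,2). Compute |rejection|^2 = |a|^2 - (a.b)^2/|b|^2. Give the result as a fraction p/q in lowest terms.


|a|^2 = 2^2 + 4^2 + 3^2 = 29
|b|^2 = 1^2 + 2^2 + 2^2 = 9
a . b = 2*1 + 4*2 + 3*2 = 16
(a.b)^2 = 16^2 = 256
|rej|^2 = 29 - 256/9
= (261 - 256)/9
= 5/9
In lowest terms: 5/9


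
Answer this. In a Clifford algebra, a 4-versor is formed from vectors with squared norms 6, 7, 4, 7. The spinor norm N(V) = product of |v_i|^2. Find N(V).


Spinor norm N(V) = |v1|^2 * |v2|^2 * ... * |v4|^2
= 6 * 7 * 4 * 7
Running product: 6, 42, 168, 1176
N(V) = 1176


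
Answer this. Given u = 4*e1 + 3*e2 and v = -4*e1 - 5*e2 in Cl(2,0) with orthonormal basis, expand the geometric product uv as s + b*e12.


Expand: (4*e1 + 3*e2)(-4*e1 - 5*e2)
= 4*(-4)*e1e1 + 4*(-5)*e1e2 + 3*(-4)*e2e1 + 3*(-5)*e2e2
Using e1^2 = e2^2 = 1, e2e1 = -e1e2:
Scalar part s = 4*(-4) + 3*(-5) = -16 + (-15) = -31
Bivector part b = 4*(-5) - 3*(-4) = -20 - (-12) = -8
uv = -31 - 8*e12


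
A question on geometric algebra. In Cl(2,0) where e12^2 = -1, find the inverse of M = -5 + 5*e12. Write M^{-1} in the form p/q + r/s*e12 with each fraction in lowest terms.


M = -5 + 5*e12, where e12^2 = -1.
Since M commutes with its reverse ~M = a - b*e12, M * ~M = a^2 - b^2*e12^2 = a^2 + b^2.
So M^{-1} = ~M / (a^2 + b^2) = (a - b*e12)/(a^2 + b^2).
a^2 + b^2 = 25 + 25 = 50
Scalar part = -5/50 = -1/10
Bivector coeff = -5/50 = -1/10
M^{-1} = -1/10 - 1/10*e12


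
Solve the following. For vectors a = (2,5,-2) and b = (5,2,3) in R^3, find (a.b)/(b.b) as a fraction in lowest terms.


Projection coefficient = (a . b) / (b . b)
a . b = 2*5 + 5*2 + (-2)*3
= 10 + 10 + (-6) = 14
b . b = 5^2 + 2^2 + 3^2
= 25 + 4 + 9 = 38
Coefficient = 14/38
In lowest terms: 7/19


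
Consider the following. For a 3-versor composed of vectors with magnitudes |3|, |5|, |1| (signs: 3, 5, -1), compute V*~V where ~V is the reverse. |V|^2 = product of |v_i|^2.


Each vector v_i has |v_i|^2 = s_i^2
Squared scales: 3^2 = 9, 5^2 = 25, (-1)^2 = 1
|V|^2 = 9 * 25 * 1
= 225


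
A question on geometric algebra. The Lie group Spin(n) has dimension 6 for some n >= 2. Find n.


dim Spin(n) = dim so(n) = n(n-1)/2.
Solve n(n-1)/2 = 6, i.e. n^2 - n - 12 = 0.
Discriminant = 1 + 8*6 = 49
n = (1 + sqrt(49))/2 = (1 + 7)/2 = 4


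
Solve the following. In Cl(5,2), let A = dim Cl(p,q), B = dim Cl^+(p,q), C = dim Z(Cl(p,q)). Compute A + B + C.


n = 5 + 2 = 7
Total dim = 2^7 = 128
Even subalgebra dim = 2^6 = 64
n is odd, so center dim = 2
Sum = 128 + 64 + 2 = 194


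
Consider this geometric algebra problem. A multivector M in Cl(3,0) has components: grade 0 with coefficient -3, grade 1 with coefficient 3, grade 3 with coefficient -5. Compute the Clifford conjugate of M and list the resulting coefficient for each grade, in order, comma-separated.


Clifford conjugate sign for grade k: (-1)^(k(k+1)/2)
Grade 0: (-1)^(0*1/2) = (-1)^0 = 1, coeff -3 -> -3
Grade 1: (-1)^(1*2/2) = (-1)^1 = -1, coeff 3 -> -3
Grade 3: (-1)^(3*4/2) = (-1)^6 = 1, coeff -5 -> -5
Conjugated coefficients: -3, -3, -5


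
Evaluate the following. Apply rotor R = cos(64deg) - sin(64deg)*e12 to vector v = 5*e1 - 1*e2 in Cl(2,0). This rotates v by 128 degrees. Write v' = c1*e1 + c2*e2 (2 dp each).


Rotor R = cos(64deg) - sin(64deg)*e12
Rotation angle theta = 2 * 64 = 128 degrees
v' = R*v*~R rotates v by theta.
cos(128deg) = -0.6157, sin(128deg) = 0.7880
v'_1 = 5*cos(128deg) - (-1)*sin(128deg)
= 5*(-0.6157) - (-1)*0.7880
= -2.29
v'_2 = 5*sin(128deg) + (-1)*cos(128deg)
= 5*0.7880 + (-1)*(-0.6157)
= 4.56
v' = -2.29*e1 + 4.56*e2


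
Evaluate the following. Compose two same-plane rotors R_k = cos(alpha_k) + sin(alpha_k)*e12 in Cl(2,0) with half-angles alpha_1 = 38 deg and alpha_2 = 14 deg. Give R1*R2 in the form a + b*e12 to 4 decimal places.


Same-plane rotors commute and their half-angles add:
R1*R2 = cos(a1 + a2) + sin(a1 + a2)*e12.
a1 + a2 = 38 + 14 = 52 deg
cos(52 deg) = 0.6157
sin(52 deg) = 0.7880
R1*R2 = 0.6157 + 0.7880*e12


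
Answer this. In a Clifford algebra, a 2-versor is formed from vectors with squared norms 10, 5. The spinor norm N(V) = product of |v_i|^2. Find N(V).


Spinor norm N(V) = |v1|^2 * |v2|^2 * ... * |v2|^2
= 10 * 5
Running product: 10, 50
N(V) = 50


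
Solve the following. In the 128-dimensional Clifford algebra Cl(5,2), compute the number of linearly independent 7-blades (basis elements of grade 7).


Number of grade-k basis blades in Cl(p,q) with n = p + q is C(n, k).
n = 5 + 2 = 7
C(7, 7) = 7! / (7! * 0!)
= 5040 / (5040 * 1)
= 1


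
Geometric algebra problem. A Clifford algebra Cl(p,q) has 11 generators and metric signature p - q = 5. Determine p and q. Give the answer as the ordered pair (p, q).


We need p + q = 11 and p - q = 5.
Adding: 2p = 11 + 5 = 16, so p = 8.
Then q = 11 - 8 = 3.
(p, q) = (8, 3)


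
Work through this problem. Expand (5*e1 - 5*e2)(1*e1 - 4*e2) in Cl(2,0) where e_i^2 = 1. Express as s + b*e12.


Expand: (5*e1 - 5*e2)(1*e1 - 4*e2)
= 5*1*e1e1 + 5*(-4)*e1e2 + (-5)*1*e2e1 + (-5)*(-4)*e2e2
Using e1^2 = e2^2 = 1, e2e1 = -e1e2:
Scalar part s = 5*1 + (-5)*(-4) = 5 + 20 = 25
Bivector part b = 5*(-4) - (-5)*1 = -20 - (-5) = -15
uv = 25 - 15*e12


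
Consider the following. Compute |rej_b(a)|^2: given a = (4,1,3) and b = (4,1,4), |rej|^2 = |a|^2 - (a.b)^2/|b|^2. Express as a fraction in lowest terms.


|a|^2 = 4^2 + 1^2 + 3^2 = 26
|b|^2 = 4^2 + 1^2 + 4^2 = 33
a . b = 4*4 + 1*1 + 3*4 = 29
(a.b)^2 = 29^2 = 841
|rej|^2 = 26 - 841/33
= (858 - 841)/33
= 17/33
In lowest terms: 17/33


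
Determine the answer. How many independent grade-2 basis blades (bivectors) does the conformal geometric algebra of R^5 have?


The conformal model of R^5 uses Cl(6,1) with m = 5 + 2 = 7 generators.
Number of grade-2 blades = C(m, 2) = C(7, 2)
= 7*6/2 = 21


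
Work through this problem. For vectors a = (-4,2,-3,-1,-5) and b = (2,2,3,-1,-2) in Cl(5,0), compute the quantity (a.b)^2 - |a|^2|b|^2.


a . b = (-4)*2 + 2*2 + (-3)*3 + (-1)*(-1) + (-5)*(-2)
= -8 + 4 + (-9) + 1 + 10 = -2
|a|^2 = (-4)^2 + 2^2 + (-3)^2 + (-1)^2 + (-5)^2 = 55
|b|^2 = 2^2 + 2^2 + 3^2 + (-1)^2 + (-2)^2 = 22
(a.b)^2 = (-2)^2 = 4
|a|^2 * |b|^2 = 55 * 22 = 1210
Result = 4 - 1210 = -1206


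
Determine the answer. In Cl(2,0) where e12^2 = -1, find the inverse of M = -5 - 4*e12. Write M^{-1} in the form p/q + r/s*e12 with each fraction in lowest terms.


M = -5 - 4*e12, where e12^2 = -1.
Since M commutes with its reverse ~M = a - b*e12, M * ~M = a^2 - b^2*e12^2 = a^2 + b^2.
So M^{-1} = ~M / (a^2 + b^2) = (a - b*e12)/(a^2 + b^2).
a^2 + b^2 = 25 + 16 = 41
Scalar part = -5/41 = -5/41
Bivector coeff = 4/41 = 4/41
M^{-1} = -5/41 + 4/41*e12


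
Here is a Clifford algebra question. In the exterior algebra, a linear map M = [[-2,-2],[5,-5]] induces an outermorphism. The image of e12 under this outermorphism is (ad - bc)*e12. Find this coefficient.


The outermorphism of a linear map f sends e1^e2 to f(e1)^f(e2).
f(e1) = -2*e1 + 5*e2
f(e2) = -2*e1 - 5*e2
f(e1) ^ f(e2) = (-2*e1 + 5*e2) ^ (-2*e1 - 5*e2)
= (-2)*(-5)*e12 + 5*(-2)*e21
= (10 - (-10))*e12
= 20*e12
Coefficient = 20


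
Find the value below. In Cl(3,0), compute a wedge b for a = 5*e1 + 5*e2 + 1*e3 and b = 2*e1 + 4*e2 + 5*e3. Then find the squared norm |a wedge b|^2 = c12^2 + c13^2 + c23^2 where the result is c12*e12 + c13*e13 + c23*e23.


a wedge b = (a1*b2 - a2*b1)*e12 + (a1*b3 - a3*b1)*e13 + (a2*b3 - a3*b2)*e23
e12 coeff: 5*4 - 5*2 = 20 - 10 = 10
e13 coeff: 5*5 - 1*2 = 25 - 2 = 23
e23 coeff: 5*5 - 1*4 = 25 - 4 = 21
|a wedge b|^2 = 10^2 + 23^2 + 21^2
= 100 + 529 + 441
= 1070


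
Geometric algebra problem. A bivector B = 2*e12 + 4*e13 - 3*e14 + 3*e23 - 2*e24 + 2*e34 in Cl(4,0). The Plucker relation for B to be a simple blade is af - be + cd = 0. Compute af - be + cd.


Plucker relation: af - be + cd
a*f = 2*2 = 4
b*e = 4*(-2) = -8
c*d = (-3)*3 = -9
af - be + cd = 4 - (-8) + (-9)
= 3


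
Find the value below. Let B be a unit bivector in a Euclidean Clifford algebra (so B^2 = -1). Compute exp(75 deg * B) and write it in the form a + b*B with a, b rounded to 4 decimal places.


For a unit bivector B with B^2 = -1, the exponential series gives
e^(theta*B) = cos(theta) + sin(theta)*B (the GA analogue of Euler's formula).
theta = 75 degrees = 1.308997 rad
cos(75 deg) = 0.2588
sin(75 deg) = 0.9659
exp(theta*B) = 0.2588 + 0.9659*B


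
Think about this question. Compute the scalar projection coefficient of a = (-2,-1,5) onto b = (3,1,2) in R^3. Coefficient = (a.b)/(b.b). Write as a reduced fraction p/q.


Projection coefficient = (a . b) / (b . b)
a . b = (-2)*3 + (-1)*1 + 5*2
= -6 + (-1) + 10 = 3
b . b = 3^2 + 1^2 + 2^2
= 9 + 1 + 4 = 14
Coefficient = 3/14
In lowest terms: 3/14


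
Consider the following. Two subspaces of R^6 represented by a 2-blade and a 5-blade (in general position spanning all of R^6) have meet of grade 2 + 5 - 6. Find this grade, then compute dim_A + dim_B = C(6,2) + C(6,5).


Meet grade = grade(A) + grade(B) - n
= 2 + 5 - 6 = 1
C(6,2) = 15
C(6,5) = 6
dim_A + dim_B = 15 + 6 = 21


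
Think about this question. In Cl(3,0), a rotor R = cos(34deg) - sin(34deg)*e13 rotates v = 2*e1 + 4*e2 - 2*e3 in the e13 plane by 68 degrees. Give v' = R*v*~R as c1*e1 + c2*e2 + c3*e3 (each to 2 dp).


Rotor R = cos(34deg) - sin(34deg)*e13
Rotation angle theta = 2 * 34 = 68 degrees in the e13 plane (e1 -> e3).
The component perpendicular to the plane (e2) is invariant: v'_2 = v2 = 4.00
cos(68deg) = 0.3746, sin(68deg) = 0.9272
v'_1 = v1*cos(theta) - v3*sin(theta) = 2*0.3746 - (-2)*0.9272 = 2.60
v'_3 = v1*sin(theta) + v3*cos(theta) = 2*0.9272 + (-2)*0.3746 = 1.11
v' = 2.60*e1 + 4.00*e2 + 1.11*e3


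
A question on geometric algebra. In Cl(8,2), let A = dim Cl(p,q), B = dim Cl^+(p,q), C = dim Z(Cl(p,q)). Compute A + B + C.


n = 8 + 2 = 10
Total dim = 2^10 = 1024
Even subalgebra dim = 2^9 = 512
n is even, so center dim = 1
Sum = 1024 + 512 + 1 = 1537


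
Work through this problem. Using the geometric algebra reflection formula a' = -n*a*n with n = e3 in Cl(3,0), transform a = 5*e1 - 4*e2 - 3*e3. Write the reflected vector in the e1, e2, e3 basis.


Reflection formula: a' = -n*a*n, with n = e3 (unit vector, n^2 = 1).
For reflection through hyperplane perp to e3:
The component along e3 flips sign, others stay.
a = (5, -4, -3)
a' = (5, -4, 3)
a' = 5*e1 - 4*e2 + 3*e3


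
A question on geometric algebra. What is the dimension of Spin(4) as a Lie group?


Spin(n) double-covers SO(n); both have Lie algebra so(n) of dimension n(n-1)/2.
n = 4
n(n-1) = 4 * 3 = 12
dim Spin(4) = 12/2 = 6


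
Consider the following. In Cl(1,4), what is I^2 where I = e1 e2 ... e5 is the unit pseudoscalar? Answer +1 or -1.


The pseudoscalar I = e1...e_n (product of all n generators) of Cl(p,q) satisfies I^2 = (-1)^(q + n(n-1)/2).
p = 1, q = 4, n = p + q = 5
n(n-1)/2 = 5 * 4 / 2 = 10
Exponent = q + n(n-1)/2 = 4 + 10 = 14
I^2 = (-1)^14 = +1


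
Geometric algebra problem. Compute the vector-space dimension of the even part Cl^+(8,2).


Even subalgebra dimension = 2^(n-1)
n = 8 + 2 = 10
2^(10 - 1) = 2^9 = 512
Verification: sum of C(10,k) for even k = 1 + 45 + 210 + 210 + 45 + 1 = 512
Result = 512
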